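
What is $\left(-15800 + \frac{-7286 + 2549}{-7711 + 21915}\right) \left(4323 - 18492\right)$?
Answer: $\frac{3179919439353}{14204} \approx 2.2387 \cdot 10^{8}$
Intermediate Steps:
$\left(-15800 + \frac{-7286 + 2549}{-7711 + 21915}\right) \left(4323 - 18492\right) = \left(-15800 - \frac{4737}{14204}\right) \left(-14169\right) = \left(- \frac{224427937}{14204}\right) \left(-14169\right) = \frac{3179919439353}{14204}$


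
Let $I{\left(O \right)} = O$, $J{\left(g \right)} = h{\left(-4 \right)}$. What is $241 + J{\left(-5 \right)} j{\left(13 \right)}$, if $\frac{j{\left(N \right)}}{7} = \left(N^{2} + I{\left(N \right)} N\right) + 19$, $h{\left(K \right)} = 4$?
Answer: $10237$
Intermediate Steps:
$J{\left(g \right)} = 4$
$j{\left(N \right)} = 133 + 14 N^{2}$ ($j{\left(N \right)} = 7 \left(\left(N^{2} + N N\right) + 19\right) = 7 \left(\left(N^{2} + N^{2}\right) + 19\right) = 7 \left(2 N^{2} + 19\right) = 7 \left(19 + 2 N^{2}\right) = 133 + 14 N^{2}$)
$241 + J{\left(-5 \right)} j{\left(13 \right)} = 241 + 4 \left(133 + 14 \cdot 13^{2}\right) = 241 + 4 \left(133 + 14 \cdot 169\right) = 241 + 4 \left(133 + 2366\right) = 241 + 4 \cdot 2499 = 241 + 9996 = 10237$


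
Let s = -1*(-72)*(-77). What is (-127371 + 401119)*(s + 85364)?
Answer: 21850565360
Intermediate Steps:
s = -5544 (s = 72*(-77) = -5544)
(-127371 + 401119)*(s + 85364) = (-127371 + 401119)*(-5544 + 85364) = 273748*79820 = 21850565360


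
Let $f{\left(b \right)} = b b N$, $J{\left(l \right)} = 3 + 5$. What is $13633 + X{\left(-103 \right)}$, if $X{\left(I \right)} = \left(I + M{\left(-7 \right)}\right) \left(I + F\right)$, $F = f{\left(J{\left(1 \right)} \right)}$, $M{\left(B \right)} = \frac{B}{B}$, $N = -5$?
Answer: $56779$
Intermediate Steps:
$J{\left(l \right)} = 8$
$M{\left(B \right)} = 1$
$f{\left(b \right)} = - 5 b^{2}$ ($f{\left(b \right)} = b b \left(-5\right) = b^{2} \left(-5\right) = - 5 b^{2}$)
$F = -320$ ($F = - 5 \cdot 8^{2} = \left(-5\right) 64 = -320$)
$X{\left(I \right)} = \left(1 + I\right) \left(-320 + I\right)$ ($X{\left(I \right)} = \left(I + 1\right) \left(I - 320\right) = \left(1 + I\right) \left(-320 + I\right)$)
$13633 + X{\left(-103 \right)} = 13633 - \left(-32537 - 10609\right) = 13633 + \left(-320 + 10609 + 32857\right) = 13633 + 43146 = 56779$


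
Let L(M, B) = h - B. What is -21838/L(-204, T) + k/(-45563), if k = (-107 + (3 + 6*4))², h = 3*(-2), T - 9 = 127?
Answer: 497047997/3234973 ≈ 153.65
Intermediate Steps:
T = 136 (T = 9 + 127 = 136)
h = -6
L(M, B) = -6 - B
k = 6400 (k = (-107 + (3 + 24))² = (-107 + 27)² = (-80)² = 6400)
-21838/L(-204, T) + k/(-45563) = -21838/(-6 - 1*136) + 6400/(-45563) = -21838/(-6 - 136) + 6400*(-1/45563) = -21838/(-142) - 6400/45563 = -21838*(-1/142) - 6400/45563 = 10919/71 - 6400/45563 = 497047997/3234973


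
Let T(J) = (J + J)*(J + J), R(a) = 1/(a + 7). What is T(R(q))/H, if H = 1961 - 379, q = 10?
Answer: 2/228599 ≈ 8.7489e-6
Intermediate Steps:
R(a) = 1/(7 + a)
T(J) = 4*J² (T(J) = (2*J)*(2*J) = 4*J²)
H = 1582
T(R(q))/H = (4*(1/(7 + 10))²)/1582 = (4*(1/17)²)*(1/1582) = (4*(1/289))*(1/1582) = (4/289)*(1/1582) = 2/228599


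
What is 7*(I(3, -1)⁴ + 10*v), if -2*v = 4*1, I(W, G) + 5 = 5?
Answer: -140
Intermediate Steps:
I(W, G) = 0 (I(W, G) = -5 + 5 = 0)
v = -2 ≈ -2.0000
7*(I(3, -1)⁴ + 10*v) = 7*(0⁴ + 10*(-2)) = 7*(0 - 20) = 7*(-20) = -140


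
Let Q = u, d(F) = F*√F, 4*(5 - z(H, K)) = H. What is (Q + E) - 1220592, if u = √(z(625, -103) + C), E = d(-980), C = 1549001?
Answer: -1220592 + √6195399/2 - 13720*I*√5 ≈ -1.2193e+6 - 30679.0*I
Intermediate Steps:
z(H, K) = 5 - H/4
d(F) = F^(3/2)
E = -13720*I*√5 (E = (-980)^(3/2) = -13720*I*√5 ≈ -30679.0*I)
u = √6195399/2 (u = √((5 - ¼*625) + 1549001) = √((5 - 625/4) + 1549001) = √(-605/4 + 1549001) = √(6195399/4) = √6195399/2 ≈ 1244.5)
Q = √6195399/2 ≈ 1244.5
(Q + E) - 1220592 = (√6195399/2 - 13720*I*√5) - 1220592 = -1220592 + √6195399/2 - 13720*I*√5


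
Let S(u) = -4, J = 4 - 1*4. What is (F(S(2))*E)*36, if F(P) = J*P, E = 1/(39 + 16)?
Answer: 0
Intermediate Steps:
J = 0 (J = 4 - 4 = 0)
E = 1/55 ≈ 0.018182
F(P) = 0 (F(P) = 0*P = 0)
(F(S(2))*E)*36 = (0*(1/55))*36 = 0*36 = 0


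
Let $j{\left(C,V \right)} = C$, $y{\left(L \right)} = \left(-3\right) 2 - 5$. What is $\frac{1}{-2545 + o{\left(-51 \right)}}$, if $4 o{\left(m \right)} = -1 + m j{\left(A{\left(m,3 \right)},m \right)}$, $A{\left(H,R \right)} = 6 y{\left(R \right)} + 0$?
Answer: $- \frac{4}{6815} \approx -0.00058694$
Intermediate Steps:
$y{\left(L \right)} = -11$ ($y{\left(L \right)} = -6 - 5 = -11$)
$A{\left(H,R \right)} = -66$ ($A{\left(H,R \right)} = 6 \left(-11\right) + 0 = -66 + 0 = -66$)
$o{\left(m \right)} = - \frac{1}{4} - \frac{33 m}{2}$ ($o{\left(m \right)} = \frac{-1 + m \left(-66\right)}{4} = \frac{-1 - 66 m}{4} = - \frac{1}{4} - \frac{33 m}{2}$)
$\frac{1}{-2545 + o{\left(-51 \right)}} = \frac{1}{-2545 - - \frac{3365}{4}} = \frac{1}{-2545 + \left(- \frac{1}{4} + \frac{1683}{2}\right)} = \frac{1}{-2545 + \frac{3365}{4}} = \frac{1}{- \frac{6815}{4}} = - \frac{4}{6815}$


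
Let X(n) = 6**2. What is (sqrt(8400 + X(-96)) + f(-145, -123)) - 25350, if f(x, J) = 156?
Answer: -25194 + 2*sqrt(2109) ≈ -25102.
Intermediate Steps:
X(n) = 36
(sqrt(8400 + X(-96)) + f(-145, -123)) - 25350 = (sqrt(8400 + 36) + 156) - 25350 = (sqrt(8436) + 156) - 25350 = (2*sqrt(2109) + 156) - 25350 = (156 + 2*sqrt(2109)) - 25350 = -25194 + 2*sqrt(2109)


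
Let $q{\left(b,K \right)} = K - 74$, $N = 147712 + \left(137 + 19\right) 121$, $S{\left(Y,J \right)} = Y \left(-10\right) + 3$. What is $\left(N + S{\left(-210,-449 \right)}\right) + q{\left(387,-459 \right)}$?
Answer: $168158$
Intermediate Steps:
$S{\left(Y,J \right)} = 3 - 10 Y$ ($S{\left(Y,J \right)} = - 10 Y + 3 = 3 - 10 Y$)
$N = 166588$ ($N = 147712 + 156 \cdot 121 = 147712 + 18876 = 166588$)
$q{\left(b,K \right)} = -74 + K$ ($q{\left(b,K \right)} = K - 74 = -74 + K$)
$\left(N + S{\left(-210,-449 \right)}\right) + q{\left(387,-459 \right)} = \left(166588 + \left(3 - -2100\right)\right) - 533 = \left(166588 + \left(3 + 2100\right)\right) - 533 = \left(166588 + 2103\right) - 533 = 168691 - 533 = 168158$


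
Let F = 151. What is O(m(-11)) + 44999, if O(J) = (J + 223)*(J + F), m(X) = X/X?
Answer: 79047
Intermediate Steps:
m(X) = 1
O(J) = (151 + J)*(223 + J) (O(J) = (J + 223)*(J + 151) = (223 + J)*(151 + J) = (151 + J)*(223 + J))
O(m(-11)) + 44999 = (33673 + 1² + 374*1) + 44999 = (33673 + 1 + 374) + 44999 = 34048 + 44999 = 79047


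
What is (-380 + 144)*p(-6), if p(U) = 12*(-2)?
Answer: 5664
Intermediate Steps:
p(U) = -24
(-380 + 144)*p(-6) = (-380 + 144)*(-24) = -236*(-24) = 5664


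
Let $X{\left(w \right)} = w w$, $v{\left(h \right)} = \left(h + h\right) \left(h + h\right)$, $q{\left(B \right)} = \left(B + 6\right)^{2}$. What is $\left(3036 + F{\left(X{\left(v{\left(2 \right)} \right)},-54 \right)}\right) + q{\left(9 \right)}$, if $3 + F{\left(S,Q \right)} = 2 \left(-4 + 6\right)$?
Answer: $3262$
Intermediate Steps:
$q{\left(B \right)} = \left(6 + B\right)^{2}$
$v{\left(h \right)} = 4 h^{2}$ ($v{\left(h \right)} = 2 h 2 h = 4 h^{2}$)
$X{\left(w \right)} = w^{2}$
$F{\left(S,Q \right)} = 1$ ($F{\left(S,Q \right)} = -3 + 2 \left(-4 + 6\right) = -3 + 2 \cdot 2 = -3 + 4 = 1$)
$\left(3036 + F{\left(X{\left(v{\left(2 \right)} \right)},-54 \right)}\right) + q{\left(9 \right)} = \left(3036 + 1\right) + \left(6 + 9\right)^{2} = 3037 + 15^{2} = 3037 + 225 = 3262$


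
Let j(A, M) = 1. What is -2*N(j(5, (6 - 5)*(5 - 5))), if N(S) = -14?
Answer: 28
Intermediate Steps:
-2*N(j(5, (6 - 5)*(5 - 5))) = -2*(-14) = 28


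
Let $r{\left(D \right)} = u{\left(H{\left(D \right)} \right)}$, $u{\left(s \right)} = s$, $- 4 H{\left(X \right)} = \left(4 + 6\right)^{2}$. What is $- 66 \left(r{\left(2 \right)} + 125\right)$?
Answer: $-6600$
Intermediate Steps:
$H{\left(X \right)} = -25$ ($H{\left(X \right)} = - \frac{\left(4 + 6\right)^{2}}{4} = - \frac{10^{2}}{4} = \left(- \frac{1}{4}\right) 100 = -25$)
$r{\left(D \right)} = -25$
$- 66 \left(r{\left(2 \right)} + 125\right) = - 66 \left(-25 + 125\right) = \left(-66\right) 100 = -6600$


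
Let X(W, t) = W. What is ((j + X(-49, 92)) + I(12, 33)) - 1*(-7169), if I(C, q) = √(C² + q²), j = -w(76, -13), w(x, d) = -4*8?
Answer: 7152 + 3*√137 ≈ 7187.1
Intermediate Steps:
w(x, d) = -32
j = 32 (j = -1*(-32) = 32)
((j + X(-49, 92)) + I(12, 33)) - 1*(-7169) = ((32 - 49) + √(12² + 33²)) - 1*(-7169) = (-17 + √(144 + 1089)) + 7169 = (-17 + √1233) + 7169 = (-17 + 3*√137) + 7169 = 7152 + 3*√137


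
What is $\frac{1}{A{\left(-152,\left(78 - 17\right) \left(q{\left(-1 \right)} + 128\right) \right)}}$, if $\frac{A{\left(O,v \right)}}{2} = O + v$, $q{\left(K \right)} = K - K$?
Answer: $\frac{1}{15312} \approx 6.5308 \cdot 10^{-5}$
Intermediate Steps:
$q{\left(K \right)} = 0$
$A{\left(O,v \right)} = 2 O + 2 v$ ($A{\left(O,v \right)} = 2 \left(O + v\right) = 2 O + 2 v$)
$\frac{1}{A{\left(-152,\left(78 - 17\right) \left(q{\left(-1 \right)} + 128\right) \right)}} = \frac{1}{2 \left(-152\right) + 2 \left(78 - 17\right) \left(0 + 128\right)} = \frac{1}{-304 + 2 \cdot 61 \cdot 128} = \frac{1}{-304 + 2 \cdot 7808} = \frac{1}{-304 + 15616} = \frac{1}{15312}$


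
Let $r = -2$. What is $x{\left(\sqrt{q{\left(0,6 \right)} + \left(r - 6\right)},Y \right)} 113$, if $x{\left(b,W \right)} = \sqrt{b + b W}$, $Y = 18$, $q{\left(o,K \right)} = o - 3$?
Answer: $113 \sqrt[4]{11} \sqrt{19} \sqrt{i} \approx 634.29 + 634.29 i$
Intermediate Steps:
$q{\left(o,K \right)} = -3 + o$
$x{\left(b,W \right)} = \sqrt{b + W b}$
$x{\left(\sqrt{q{\left(0,6 \right)} + \left(r - 6\right)},Y \right)} 113 = \sqrt{\sqrt{\left(-3 + 0\right) - 8} \left(1 + 18\right)} 113 = \sqrt{\sqrt{-3 - 8} \cdot 19} \cdot 113 = \sqrt{\sqrt{-11} \cdot 19} \cdot 113 = \sqrt{i \sqrt{11} \cdot 19} \cdot 113 = \sqrt{19 i \sqrt{11}} \cdot 113 = \sqrt[4]{11} \sqrt{19} \sqrt{i} 113 = 113 \sqrt[4]{11} \sqrt{19} \sqrt{i}$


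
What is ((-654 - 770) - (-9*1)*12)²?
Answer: 1731856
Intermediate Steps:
((-654 - 770) - (-9*1)*12)² = (-1424 - (-9)*12)² = (-1424 - 1*(-108))² = (-1424 + 108)² = (-1316)² = 1731856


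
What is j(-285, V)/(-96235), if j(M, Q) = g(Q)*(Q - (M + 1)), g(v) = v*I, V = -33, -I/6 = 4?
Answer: -198792/96235 ≈ -2.0657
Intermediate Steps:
I = -24 (I = -6*4 = -24)
g(v) = -24*v (g(v) = v*(-24) = -24*v)
j(M, Q) = -24*Q*(-1 + Q - M) (j(M, Q) = (-24*Q)*(Q - (M + 1)) = (-24*Q)*(Q - (1 + M)) = (-24*Q)*(Q + (-1 - M)) = (-24*Q)*(-1 + Q - M) = -24*Q*(-1 + Q - M))
j(-285, V)/(-96235) = (24*(-33)*(1 - 285 - 1*(-33)))/(-96235) = (24*(-33)*(1 - 285 + 33))*(-1/96235) = (24*(-33)*(-251))*(-1/96235) = 198792*(-1/96235) = -198792/96235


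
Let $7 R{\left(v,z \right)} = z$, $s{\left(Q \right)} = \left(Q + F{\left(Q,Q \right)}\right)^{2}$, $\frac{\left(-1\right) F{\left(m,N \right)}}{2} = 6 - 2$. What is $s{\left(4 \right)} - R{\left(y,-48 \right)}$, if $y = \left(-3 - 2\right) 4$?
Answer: $\frac{160}{7} \approx 22.857$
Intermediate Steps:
$F{\left(m,N \right)} = -8$ ($F{\left(m,N \right)} = - 2 \left(6 - 2\right) = \left(-2\right) 4 = -8$)
$y = -20$ ($y = \left(-5\right) 4 = -20$)
$s{\left(Q \right)} = \left(-8 + Q\right)^{2}$ ($s{\left(Q \right)} = \left(Q - 8\right)^{2} = \left(-8 + Q\right)^{2}$)
$R{\left(v,z \right)} = \frac{z}{7}$
$s{\left(4 \right)} - R{\left(y,-48 \right)} = \left(-8 + 4\right)^{2} - \frac{1}{7} \left(-48\right) = \left(-4\right)^{2} - - \frac{48}{7} = 16 + \frac{48}{7} = \frac{160}{7}$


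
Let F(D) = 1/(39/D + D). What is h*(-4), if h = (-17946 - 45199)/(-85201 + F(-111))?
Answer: -1040629600/351028157 ≈ -2.9645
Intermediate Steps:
F(D) = 1/(D + 39/D)
h = 260157400/351028157 (h = (-17946 - 45199)/(-85201 - 111/(39 + (-111)²)) = -63145/(-85201 - 111/(39 + 12321)) = -63145/(-85201 - 111/12360) = -63145/(-85201 - 111*1/12360) = -63145/(-85201 - 37/4120) = -63145/(-351028157/4120) = -63145*(-4120/351028157) = 260157400/351028157 ≈ 0.74113)
h*(-4) = (260157400/351028157)*(-4) = -1040629600/351028157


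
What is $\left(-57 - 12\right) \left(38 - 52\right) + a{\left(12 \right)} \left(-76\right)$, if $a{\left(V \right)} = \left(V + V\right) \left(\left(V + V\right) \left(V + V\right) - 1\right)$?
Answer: $-1047834$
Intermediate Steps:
$a{\left(V \right)} = 2 V \left(-1 + 4 V^{2}\right)$ ($a{\left(V \right)} = 2 V \left(2 V 2 V - 1\right) = 2 V \left(4 V^{2} - 1\right) = 2 V \left(-1 + 4 V^{2}\right)$)
$\left(-57 - 12\right) \left(38 - 52\right) + a{\left(12 \right)} \left(-76\right) = \left(-57 - 12\right) \left(38 - 52\right) + \left(\left(-2\right) 12 + 8 \cdot 12^{3}\right) \left(-76\right) = \left(-69\right) \left(-14\right) + \left(-24 + 8 \cdot 1728\right) \left(-76\right) = 966 + \left(-24 + 13824\right) \left(-76\right) = 966 + 13800 \left(-76\right) = 966 - 1048800 = -1047834$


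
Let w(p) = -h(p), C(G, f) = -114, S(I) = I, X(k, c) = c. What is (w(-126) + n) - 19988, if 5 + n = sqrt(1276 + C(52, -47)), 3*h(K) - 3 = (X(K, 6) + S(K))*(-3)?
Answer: -20114 + sqrt(1162) ≈ -20080.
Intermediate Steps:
h(K) = -5 - K (h(K) = 1 + ((6 + K)*(-3))/3 = 1 + (-18 - 3*K)/3 = 1 + (-6 - K) = -5 - K)
w(p) = 5 + p (w(p) = -(-5 - p) = 5 + p)
n = -5 + sqrt(1162) (n = -5 + sqrt(1276 - 114) = -5 + sqrt(1162) ≈ 29.088)
(w(-126) + n) - 19988 = ((5 - 126) + (-5 + sqrt(1162))) - 19988 = (-121 + (-5 + sqrt(1162))) - 19988 = (-126 + sqrt(1162)) - 19988 = -20114 + sqrt(1162)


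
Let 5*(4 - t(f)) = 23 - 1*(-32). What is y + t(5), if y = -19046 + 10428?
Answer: -8625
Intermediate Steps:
t(f) = -7 (t(f) = 4 - (23 - 1*(-32))/5 = 4 - (23 + 32)/5 = 4 - ⅕*55 = 4 - 11 = -7)
y = -8618
y + t(5) = -8618 - 7 = -8625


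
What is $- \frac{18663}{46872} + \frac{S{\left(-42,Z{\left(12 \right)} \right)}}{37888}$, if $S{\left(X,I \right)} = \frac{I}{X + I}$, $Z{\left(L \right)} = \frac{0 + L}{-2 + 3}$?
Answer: $- \frac{73658593}{184988160} \approx -0.39818$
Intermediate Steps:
$Z{\left(L \right)} = L$ ($Z{\left(L \right)} = \frac{L}{1} = L 1 = L$)
$S{\left(X,I \right)} = \frac{I}{I + X}$
$- \frac{18663}{46872} + \frac{S{\left(-42,Z{\left(12 \right)} \right)}}{37888} = - \frac{18663}{46872} + \frac{12 \frac{1}{12 - 42}}{37888} = \left(-18663\right) \frac{1}{46872} + \frac{12}{-30} \cdot \frac{1}{37888} = - \frac{6221}{15624} + 12 \left(- \frac{1}{30}\right) \frac{1}{37888} = - \frac{6221}{15624} - \frac{1}{94720} = - \frac{73658593}{184988160}$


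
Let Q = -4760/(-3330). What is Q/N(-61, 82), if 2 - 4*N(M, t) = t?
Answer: -119/1665 ≈ -0.071471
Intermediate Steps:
N(M, t) = ½ - t/4
Q = 476/333 (Q = -4760*(-1/3330) = 476/333 ≈ 1.4294)
Q/N(-61, 82) = 476/(333*(½ - ¼*82)) = 476/(333*(½ - 41/2)) = (476/333)/(-20) = (476/333)*(-1/20) = -119/1665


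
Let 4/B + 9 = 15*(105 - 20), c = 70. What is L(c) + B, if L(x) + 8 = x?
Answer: 39248/633 ≈ 62.003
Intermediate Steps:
L(x) = -8 + x
B = 2/633 (B = 4/(-9 + 15*(105 - 20)) = 4/(-9 + 15*85) = 4/(-9 + 1275) = 4/1266 = 4*(1/1266) = 2/633 ≈ 0.0031596)
L(c) + B = (-8 + 70) + 2/633 = 62 + 2/633 = 39248/633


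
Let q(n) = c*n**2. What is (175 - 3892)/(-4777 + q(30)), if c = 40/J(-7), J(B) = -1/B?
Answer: -3717/247223 ≈ -0.015035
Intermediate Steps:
c = 280 (c = 40/((-1/(-7))) = 40/((-1*(-1/7))) = 40/(1/7) = 40*7 = 280)
q(n) = 280*n**2
(175 - 3892)/(-4777 + q(30)) = (175 - 3892)/(-4777 + 280*30**2) = -3717/(-4777 + 280*900) = -3717/(-4777 + 252000) = -3717/247223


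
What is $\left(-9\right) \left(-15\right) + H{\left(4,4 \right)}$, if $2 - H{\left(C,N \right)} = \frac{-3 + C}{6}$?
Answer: $\frac{821}{6} \approx 136.83$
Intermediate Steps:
$H{\left(C,N \right)} = \frac{5}{2} - \frac{C}{6}$ ($H{\left(C,N \right)} = 2 - \frac{-3 + C}{6} = 2 - \left(-3 + C\right) \frac{1}{6} = 2 - \left(- \frac{1}{2} + \frac{C}{6}\right) = \frac{5}{2} - \frac{C}{6}$)
$\left(-9\right) \left(-15\right) + H{\left(4,4 \right)} = \left(-9\right) \left(-15\right) + \left(\frac{5}{2} - \frac{2}{3}\right) = 135 + \left(\frac{5}{2} - \frac{2}{3}\right) = 135 + \frac{11}{6} = \frac{821}{6}$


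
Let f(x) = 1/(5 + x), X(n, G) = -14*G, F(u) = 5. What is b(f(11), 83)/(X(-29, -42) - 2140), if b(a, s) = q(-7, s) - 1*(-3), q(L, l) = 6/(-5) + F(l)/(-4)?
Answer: -11/31040 ≈ -0.00035438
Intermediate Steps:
q(L, l) = -49/20 (q(L, l) = 6/(-5) + 5/(-4) = 6*(-⅕) + 5*(-¼) = -6/5 - 5/4 = -49/20)
b(a, s) = 11/20 (b(a, s) = -49/20 - 1*(-3) = -49/20 + 3 = 11/20)
b(f(11), 83)/(X(-29, -42) - 2140) = 11/(20*(-14*(-42) - 2140)) = 11/(20*(588 - 2140)) = (11/20)/(-1552) = (11/20)*(-1/1552) = -11/31040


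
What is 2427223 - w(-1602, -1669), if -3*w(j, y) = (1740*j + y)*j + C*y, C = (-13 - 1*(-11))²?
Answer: 4475491691/3 ≈ 1.4918e+9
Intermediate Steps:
C = 4 (C = (-13 + 11)² = (-2)² = 4)
w(j, y) = -4*y/3 - j*(y + 1740*j)/3 (w(j, y) = -((1740*j + y)*j + 4*y)/3 = -((y + 1740*j)*j + 4*y)/3 = -(j*(y + 1740*j) + 4*y)/3 = -(4*y + j*(y + 1740*j))/3 = -4*y/3 - j*(y + 1740*j)/3)
2427223 - w(-1602, -1669) = 2427223 - (-580*(-1602)² - 4/3*(-1669) - ⅓*(-1602)*(-1669)) = 2427223 - (-580*2566404 + 6676/3 - 891246) = 2427223 - (-1488514320 + 6676/3 - 891246) = 2427223 - 1*(-4468210022/3) = 2427223 + 4468210022/3 = 4475491691/3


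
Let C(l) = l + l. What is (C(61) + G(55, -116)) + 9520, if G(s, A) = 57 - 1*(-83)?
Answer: 9782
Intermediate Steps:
G(s, A) = 140 (G(s, A) = 57 + 83 = 140)
C(l) = 2*l
(C(61) + G(55, -116)) + 9520 = (2*61 + 140) + 9520 = (122 + 140) + 9520 = 262 + 9520 = 9782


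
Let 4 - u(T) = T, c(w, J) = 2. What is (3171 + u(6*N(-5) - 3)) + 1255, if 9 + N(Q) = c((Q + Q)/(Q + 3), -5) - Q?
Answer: 4445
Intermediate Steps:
N(Q) = -7 - Q (N(Q) = -9 + (2 - Q) = -7 - Q)
u(T) = 4 - T
(3171 + u(6*N(-5) - 3)) + 1255 = (3171 + (4 - (6*(-7 - 1*(-5)) - 3))) + 1255 = (3171 + (4 - (6*(-7 + 5) - 3))) + 1255 = (3171 + (4 - (6*(-2) - 3))) + 1255 = (3171 + (4 - (-12 - 3))) + 1255 = (3171 + (4 - 1*(-15))) + 1255 = (3171 + (4 + 15)) + 1255 = (3171 + 19) + 1255 = 3190 + 1255 = 4445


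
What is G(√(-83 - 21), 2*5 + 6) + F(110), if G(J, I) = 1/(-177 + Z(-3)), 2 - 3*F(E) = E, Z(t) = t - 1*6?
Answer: -6697/186 ≈ -36.005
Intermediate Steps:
Z(t) = -6 + t (Z(t) = t - 6 = -6 + t)
F(E) = ⅔ - E/3
G(J, I) = -1/186 (G(J, I) = 1/(-177 + (-6 - 3)) = 1/(-177 - 9) = 1/(-186) = -1/186)
G(√(-83 - 21), 2*5 + 6) + F(110) = -1/186 + (⅔ - ⅓*110) = -1/186 + (⅔ - 110/3) = -1/186 - 36 = -6697/186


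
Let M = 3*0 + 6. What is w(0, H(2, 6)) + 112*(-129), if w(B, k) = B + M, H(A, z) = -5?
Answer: -14442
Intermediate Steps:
M = 6 (M = 0 + 6 = 6)
w(B, k) = 6 + B (w(B, k) = B + 6 = 6 + B)
w(0, H(2, 6)) + 112*(-129) = (6 + 0) + 112*(-129) = 6 - 14448 = -14442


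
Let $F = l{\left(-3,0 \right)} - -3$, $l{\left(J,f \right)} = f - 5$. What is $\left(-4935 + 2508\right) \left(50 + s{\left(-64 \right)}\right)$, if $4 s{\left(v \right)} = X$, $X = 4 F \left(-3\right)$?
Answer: $-135912$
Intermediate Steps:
$l{\left(J,f \right)} = -5 + f$ ($l{\left(J,f \right)} = f - 5 = -5 + f$)
$F = -2$ ($F = \left(-5 + 0\right) - -3 = -5 + 3 = -2$)
$X = 24$ ($X = 4 \left(-2\right) \left(-3\right) = \left(-8\right) \left(-3\right) = 24$)
$s{\left(v \right)} = 6$ ($s{\left(v \right)} = \frac{1}{4} \cdot 24 = 6$)
$\left(-4935 + 2508\right) \left(50 + s{\left(-64 \right)}\right) = \left(-4935 + 2508\right) \left(50 + 6\right) = \left(-2427\right) 56 = -135912$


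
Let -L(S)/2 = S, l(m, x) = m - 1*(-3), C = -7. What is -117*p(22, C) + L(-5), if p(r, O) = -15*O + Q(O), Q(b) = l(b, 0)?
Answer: -11807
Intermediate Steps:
l(m, x) = 3 + m (l(m, x) = m + 3 = 3 + m)
Q(b) = 3 + b
L(S) = -2*S
p(r, O) = 3 - 14*O (p(r, O) = -15*O + (3 + O) = 3 - 14*O)
-117*p(22, C) + L(-5) = -117*(3 - 14*(-7)) - 2*(-5) = -117*(3 + 98) + 10 = -117*101 + 10 = -11817 + 10 = -11807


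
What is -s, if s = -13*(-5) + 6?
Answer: -71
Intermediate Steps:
s = 71 (s = 65 + 6 = 71)
-s = -1*71 = -71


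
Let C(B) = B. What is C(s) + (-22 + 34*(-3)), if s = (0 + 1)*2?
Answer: -122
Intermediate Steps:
s = 2 (s = 1*2 = 2)
C(s) + (-22 + 34*(-3)) = 2 + (-22 + 34*(-3)) = 2 + (-22 - 102) = 2 - 124 = -122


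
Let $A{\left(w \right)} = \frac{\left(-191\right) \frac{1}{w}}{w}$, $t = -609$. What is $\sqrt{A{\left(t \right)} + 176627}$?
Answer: $\frac{2 \sqrt{16376899549}}{609} \approx 420.27$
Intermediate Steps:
$A{\left(w \right)} = - \frac{191}{w^{2}}$
$\sqrt{A{\left(t \right)} + 176627} = \sqrt{- \frac{191}{370881} + 176627} = \sqrt{\frac{65507598196}{370881}} = \frac{2 \sqrt{16376899549}}{609}$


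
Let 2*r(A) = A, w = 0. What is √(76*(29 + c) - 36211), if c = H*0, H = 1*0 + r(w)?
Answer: I*√34007 ≈ 184.41*I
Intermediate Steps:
r(A) = A/2
H = 0 (H = 1*0 + (½)*0 = 0 + 0 = 0)
c = 0 (c = 0*0 = 0)
√(76*(29 + c) - 36211) = √(76*(29 + 0) - 36211) = √(76*29 - 36211) = √(2204 - 36211) = √(-34007) = I*√34007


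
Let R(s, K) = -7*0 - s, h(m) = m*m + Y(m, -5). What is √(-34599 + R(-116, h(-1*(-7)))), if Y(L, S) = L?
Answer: I*√34483 ≈ 185.7*I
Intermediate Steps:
h(m) = m + m² (h(m) = m*m + m = m² + m = m + m²)
R(s, K) = -s (R(s, K) = 0 - s = -s)
√(-34599 + R(-116, h(-1*(-7)))) = √(-34599 - 1*(-116)) = √(-34599 + 116) = √(-34483) = I*√34483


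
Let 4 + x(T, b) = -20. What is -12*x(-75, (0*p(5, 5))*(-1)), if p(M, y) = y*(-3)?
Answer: 288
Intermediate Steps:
p(M, y) = -3*y
x(T, b) = -24 (x(T, b) = -4 - 20 = -24)
-12*x(-75, (0*p(5, 5))*(-1)) = -12*(-24) = 288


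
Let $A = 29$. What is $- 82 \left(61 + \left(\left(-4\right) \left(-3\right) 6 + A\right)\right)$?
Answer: $-13284$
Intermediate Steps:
$- 82 \left(61 + \left(\left(-4\right) \left(-3\right) 6 + A\right)\right) = - 82 \left(61 + \left(\left(-4\right) \left(-3\right) 6 + 29\right)\right) = - 82 \left(61 + \left(12 \cdot 6 + 29\right)\right) = - 82 \left(61 + \left(72 + 29\right)\right) = - 82 \left(61 + 101\right) = \left(-82\right) 162 = -13284$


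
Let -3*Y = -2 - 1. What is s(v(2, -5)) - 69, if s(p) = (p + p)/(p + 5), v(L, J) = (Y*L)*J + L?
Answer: -191/3 ≈ -63.667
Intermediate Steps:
Y = 1 (Y = -(-2 - 1)/3 = -⅓*(-3) = 1)
v(L, J) = L + J*L (v(L, J) = (1*L)*J + L = L*J + L = J*L + L = L + J*L)
s(p) = 2*p/(5 + p) (s(p) = (2*p)/(5 + p) = 2*p/(5 + p))
s(v(2, -5)) - 69 = 2*(2*(1 - 5))/(5 + 2*(1 - 5)) - 69 = 2*(2*(-4))/(5 + 2*(-4)) - 69 = 2*(-8)/(5 - 8) - 69 = 2*(-8)/(-3) - 69 = 2*(-8)*(-⅓) - 69 = 16/3 - 69 = -191/3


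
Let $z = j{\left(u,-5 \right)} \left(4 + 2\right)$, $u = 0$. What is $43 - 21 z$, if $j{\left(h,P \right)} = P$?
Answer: $673$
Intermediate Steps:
$z = -30$ ($z = - 5 \left(4 + 2\right) = \left(-5\right) 6 = -30$)
$43 - 21 z = 43 - -630 = 43 + 630 = 673$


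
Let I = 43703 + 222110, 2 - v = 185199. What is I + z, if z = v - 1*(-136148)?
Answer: 216764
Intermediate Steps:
v = -185197 (v = 2 - 1*185199 = 2 - 185199 = -185197)
I = 265813
z = -49049 (z = -185197 - 1*(-136148) = -185197 + 136148 = -49049)
I + z = 265813 - 49049 = 216764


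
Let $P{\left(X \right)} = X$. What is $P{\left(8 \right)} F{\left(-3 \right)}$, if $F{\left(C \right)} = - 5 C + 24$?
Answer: $312$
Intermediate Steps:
$F{\left(C \right)} = 24 - 5 C$
$P{\left(8 \right)} F{\left(-3 \right)} = 8 \left(24 - -15\right) = 8 \left(24 + 15\right) = 8 \cdot 39 = 312$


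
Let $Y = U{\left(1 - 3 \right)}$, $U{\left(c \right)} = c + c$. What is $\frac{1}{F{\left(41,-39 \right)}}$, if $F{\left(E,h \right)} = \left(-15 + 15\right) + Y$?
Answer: $- \frac{1}{4} \approx -0.25$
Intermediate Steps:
$U{\left(c \right)} = 2 c$
$Y = -4$ ($Y = 2 \left(1 - 3\right) = 2 \left(-2\right) = -4$)
$F{\left(E,h \right)} = -4$ ($F{\left(E,h \right)} = \left(-15 + 15\right) - 4 = 0 - 4 = -4$)
$\frac{1}{F{\left(41,-39 \right)}} = \frac{1}{-4} = - \frac{1}{4}$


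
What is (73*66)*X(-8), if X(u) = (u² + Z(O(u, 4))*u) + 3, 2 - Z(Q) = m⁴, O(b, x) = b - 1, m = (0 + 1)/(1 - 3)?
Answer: 248127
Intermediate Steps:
m = -½ (m = 1/(-2) = 1*(-½) = -½ ≈ -0.50000)
O(b, x) = -1 + b
Z(Q) = 31/16 (Z(Q) = 2 - (-½)⁴ = 2 - 1*1/16 = 2 - 1/16 = 31/16)
X(u) = 3 + u² + 31*u/16 (X(u) = (u² + 31*u/16) + 3 = 3 + u² + 31*u/16)
(73*66)*X(-8) = (73*66)*(3 + (-8)² + (31/16)*(-8)) = 4818*(3 + 64 - 31/2) = 4818*(103/2) = 248127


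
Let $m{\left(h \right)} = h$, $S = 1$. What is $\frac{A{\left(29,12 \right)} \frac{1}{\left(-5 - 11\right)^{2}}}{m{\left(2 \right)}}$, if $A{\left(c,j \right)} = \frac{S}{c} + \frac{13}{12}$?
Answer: $\frac{389}{178176} \approx 0.0021832$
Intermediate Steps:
$A{\left(c,j \right)} = \frac{13}{12} + \frac{1}{c}$ ($A{\left(c,j \right)} = 1 \frac{1}{c} + \frac{13}{12} = \frac{1}{c} + 13 \cdot \frac{1}{12} = \frac{1}{c} + \frac{13}{12} = \frac{13}{12} + \frac{1}{c}$)
$\frac{A{\left(29,12 \right)} \frac{1}{\left(-5 - 11\right)^{2}}}{m{\left(2 \right)}} = \frac{\left(\frac{13}{12} + \frac{1}{29}\right) \frac{1}{\left(-5 - 11\right)^{2}}}{2} = \frac{\frac{13}{12} + \frac{1}{29}}{\left(-16\right)^{2}} \cdot \frac{1}{2} = \frac{389}{348 \cdot 256} \cdot \frac{1}{2} = \frac{389}{348} \cdot \frac{1}{256} \cdot \frac{1}{2} = \frac{389}{89088} \cdot \frac{1}{2} = \frac{389}{178176}$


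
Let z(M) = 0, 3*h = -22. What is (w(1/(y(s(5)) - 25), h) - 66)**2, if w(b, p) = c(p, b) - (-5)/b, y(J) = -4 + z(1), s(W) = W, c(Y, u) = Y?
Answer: 429025/9 ≈ 47669.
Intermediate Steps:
h = -22/3 (h = (1/3)*(-22) = -22/3 ≈ -7.3333)
y(J) = -4 (y(J) = -4 + 0 = -4)
w(b, p) = p + 5/b (w(b, p) = p - (-5)/b = p + 5/b)
(w(1/(y(s(5)) - 25), h) - 66)**2 = ((-22/3 + 5/(1/(-4 - 25))) - 66)**2 = ((-22/3 + 5/(1/(-29))) - 66)**2 = ((-22/3 + 5/(-1/29)) - 66)**2 = ((-22/3 + 5*(-29)) - 66)**2 = ((-22/3 - 145) - 66)**2 = (-457/3 - 66)**2 = (-655/3)**2 = 429025/9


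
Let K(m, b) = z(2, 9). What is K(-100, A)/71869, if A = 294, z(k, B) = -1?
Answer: -1/71869 ≈ -1.3914e-5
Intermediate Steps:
K(m, b) = -1
K(-100, A)/71869 = -1/71869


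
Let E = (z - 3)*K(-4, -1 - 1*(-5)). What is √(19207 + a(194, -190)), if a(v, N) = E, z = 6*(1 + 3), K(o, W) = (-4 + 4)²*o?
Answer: √19207 ≈ 138.59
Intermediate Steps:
K(o, W) = 0 (K(o, W) = 0²*o = 0*o = 0)
z = 24 (z = 6*4 = 24)
E = 0 (E = (24 - 3)*0 = 21*0 = 0)
a(v, N) = 0
√(19207 + a(194, -190)) = √(19207 + 0) = √19207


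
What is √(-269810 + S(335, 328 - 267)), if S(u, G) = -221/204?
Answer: I*√9713199/6 ≈ 519.43*I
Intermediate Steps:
S(u, G) = -13/12 (S(u, G) = -221*1/204 = -13/12)
√(-269810 + S(335, 328 - 267)) = √(-269810 - 13/12) = √(-3237733/12) = I*√9713199/6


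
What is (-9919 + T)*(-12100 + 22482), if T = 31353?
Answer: 222527788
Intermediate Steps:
(-9919 + T)*(-12100 + 22482) = (-9919 + 31353)*(-12100 + 22482) = 21434*10382 = 222527788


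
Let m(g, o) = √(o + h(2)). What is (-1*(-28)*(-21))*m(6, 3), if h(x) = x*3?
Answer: -1764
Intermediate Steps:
h(x) = 3*x
m(g, o) = √(6 + o) (m(g, o) = √(o + 3*2) = √(o + 6) = √(6 + o))
(-1*(-28)*(-21))*m(6, 3) = (-1*(-28)*(-21))*√(6 + 3) = (28*(-21))*√9 = -588*3 = -1764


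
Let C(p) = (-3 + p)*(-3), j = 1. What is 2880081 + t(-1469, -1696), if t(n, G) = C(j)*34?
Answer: 2880285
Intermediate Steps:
C(p) = 9 - 3*p
t(n, G) = 204 (t(n, G) = (9 - 3*1)*34 = (9 - 3)*34 = 6*34 = 204)
2880081 + t(-1469, -1696) = 2880081 + 204 = 2880285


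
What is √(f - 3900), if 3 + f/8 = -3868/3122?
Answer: 2*I*√2396461249/1561 ≈ 62.721*I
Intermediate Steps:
f = -52936/1561 (f = -24 + 8*(-3868/3122) = -24 + 8*(-3868*1/3122) = -24 + 8*(-1934/1561) = -24 - 15472/1561 = -52936/1561 ≈ -33.912)
√(f - 3900) = √(-52936/1561 - 3900) = √(-6140836/1561) = 2*I*√2396461249/1561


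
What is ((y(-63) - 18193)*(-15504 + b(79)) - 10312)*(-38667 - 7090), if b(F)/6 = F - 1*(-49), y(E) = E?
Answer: -12309095328728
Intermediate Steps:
b(F) = 294 + 6*F (b(F) = 6*(F - 1*(-49)) = 6*(F + 49) = 6*(49 + F) = 294 + 6*F)
((y(-63) - 18193)*(-15504 + b(79)) - 10312)*(-38667 - 7090) = ((-63 - 18193)*(-15504 + (294 + 6*79)) - 10312)*(-38667 - 7090) = (-18256*(-15504 + (294 + 474)) - 10312)*(-45757) = (-18256*(-15504 + 768) - 10312)*(-45757) = (-18256*(-14736) - 10312)*(-45757) = (269020416 - 10312)*(-45757) = 269010104*(-45757) = -12309095328728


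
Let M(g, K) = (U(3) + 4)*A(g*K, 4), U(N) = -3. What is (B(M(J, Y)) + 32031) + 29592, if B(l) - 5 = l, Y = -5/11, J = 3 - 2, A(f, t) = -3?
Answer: 61625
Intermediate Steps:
J = 1
Y = -5/11 (Y = -5*1/11 = -5/11 ≈ -0.45455)
M(g, K) = -3 (M(g, K) = (-3 + 4)*(-3) = 1*(-3) = -3)
B(l) = 5 + l
(B(M(J, Y)) + 32031) + 29592 = ((5 - 3) + 32031) + 29592 = (2 + 32031) + 29592 = 32033 + 29592 = 61625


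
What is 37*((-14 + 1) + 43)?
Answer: 1110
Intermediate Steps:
37*((-14 + 1) + 43) = 37*(-13 + 43) = 37*30 = 1110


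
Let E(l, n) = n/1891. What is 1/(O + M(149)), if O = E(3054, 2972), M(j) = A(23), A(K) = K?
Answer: 1891/46465 ≈ 0.040697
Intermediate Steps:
M(j) = 23
E(l, n) = n/1891 (E(l, n) = n*(1/1891) = n/1891)
O = 2972/1891 (O = (1/1891)*2972 = 2972/1891 ≈ 1.5717)
1/(O + M(149)) = 1/(2972/1891 + 23) = 1/(46465/1891) = 1891/46465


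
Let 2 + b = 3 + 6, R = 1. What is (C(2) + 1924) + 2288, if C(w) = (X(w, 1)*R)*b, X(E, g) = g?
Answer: 4219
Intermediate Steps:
b = 7 (b = -2 + (3 + 6) = -2 + 9 = 7)
C(w) = 7 (C(w) = (1*1)*7 = 1*7 = 7)
(C(2) + 1924) + 2288 = (7 + 1924) + 2288 = 1931 + 2288 = 4219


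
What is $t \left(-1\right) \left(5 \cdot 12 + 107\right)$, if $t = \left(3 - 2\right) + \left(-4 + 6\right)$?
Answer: $-501$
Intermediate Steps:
$t = 3$ ($t = 1 + 2 = 3$)
$t \left(-1\right) \left(5 \cdot 12 + 107\right) = 3 \left(-1\right) \left(5 \cdot 12 + 107\right) = - 3 \left(60 + 107\right) = \left(-3\right) 167 = -501$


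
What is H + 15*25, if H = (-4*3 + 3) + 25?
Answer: 391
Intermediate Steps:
H = 16 (H = (-12 + 3) + 25 = -9 + 25 = 16)
H + 15*25 = 16 + 15*25 = 16 + 375 = 391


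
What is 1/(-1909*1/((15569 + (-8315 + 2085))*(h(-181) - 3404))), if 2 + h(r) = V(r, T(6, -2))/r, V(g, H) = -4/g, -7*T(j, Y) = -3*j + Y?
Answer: 1042082695830/62540749 ≈ 16662.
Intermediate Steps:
T(j, Y) = -Y/7 + 3*j/7 (T(j, Y) = -(-3*j + Y)/7 = -(Y - 3*j)/7 = -Y/7 + 3*j/7)
h(r) = -2 - 4/r**2 (h(r) = -2 + (-4/r)/r = -2 - 4/r**2)
1/(-1909*1/((15569 + (-8315 + 2085))*(h(-181) - 3404))) = 1/(-1909*1/((15569 + (-8315 + 2085))*((-2 - 4/(-181)**2) - 3404))) = 1/(-1909*1/((15569 - 6230)*((-2 - 4*1/32761) - 3404))) = 1/(-1909*1/(9339*((-2 - 4/32761) - 3404))) = 1/(-1909*1/(9339*(-65526/32761 - 3404))) = 1/(-1909/((-111583970/32761*9339))) = 1/(-1909/(-1042082695830/32761)) = 1/(-1909*(-32761/1042082695830)) = 1/(62540749/1042082695830) = 1042082695830/62540749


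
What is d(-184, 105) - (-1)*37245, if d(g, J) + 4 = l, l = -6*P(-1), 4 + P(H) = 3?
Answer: 37247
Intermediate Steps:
P(H) = -1 (P(H) = -4 + 3 = -1)
l = 6 (l = -6*(-1) = 6)
d(g, J) = 2 (d(g, J) = -4 + 6 = 2)
d(-184, 105) - (-1)*37245 = 2 - (-1)*37245 = 2 - 1*(-37245) = 2 + 37245 = 37247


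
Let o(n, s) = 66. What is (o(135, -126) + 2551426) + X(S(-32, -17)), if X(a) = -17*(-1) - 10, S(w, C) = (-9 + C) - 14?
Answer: 2551499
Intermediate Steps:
S(w, C) = -23 + C
X(a) = 7 (X(a) = 17 - 10 = 7)
(o(135, -126) + 2551426) + X(S(-32, -17)) = (66 + 2551426) + 7 = 2551492 + 7 = 2551499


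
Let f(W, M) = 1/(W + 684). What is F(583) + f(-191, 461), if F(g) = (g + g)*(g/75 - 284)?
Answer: -11908918771/36975 ≈ -3.2208e+5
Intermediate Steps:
F(g) = 2*g*(-284 + g/75) (F(g) = (2*g)*(g*(1/75) - 284) = (2*g)*(g/75 - 284) = (2*g)*(-284 + g/75) = 2*g*(-284 + g/75))
f(W, M) = 1/(684 + W)
F(583) + f(-191, 461) = (2/75)*583*(-21300 + 583) + 1/(684 - 191) = (2/75)*583*(-20717) + 1/493 = -24156022/75 + 1/493 = -11908918771/36975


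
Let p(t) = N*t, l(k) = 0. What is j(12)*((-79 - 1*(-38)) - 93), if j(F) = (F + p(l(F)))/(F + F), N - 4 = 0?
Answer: -67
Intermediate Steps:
N = 4 (N = 4 + 0 = 4)
p(t) = 4*t
j(F) = ½ (j(F) = (F + 4*0)/(F + F) = (F + 0)/((2*F)) = F*(1/(2*F)) = ½)
j(12)*((-79 - 1*(-38)) - 93) = ((-79 - 1*(-38)) - 93)/2 = ((-79 + 38) - 93)/2 = (-41 - 93)/2 = (½)*(-134) = -67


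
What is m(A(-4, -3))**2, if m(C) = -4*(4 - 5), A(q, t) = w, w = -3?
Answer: 16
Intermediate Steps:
A(q, t) = -3
m(C) = 4 (m(C) = -4*(-1) = 4)
m(A(-4, -3))**2 = 4**2 = 16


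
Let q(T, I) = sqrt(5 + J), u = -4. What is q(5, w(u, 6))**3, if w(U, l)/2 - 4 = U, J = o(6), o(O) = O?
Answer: 11*sqrt(11) ≈ 36.483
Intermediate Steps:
J = 6
w(U, l) = 8 + 2*U
q(T, I) = sqrt(11) (q(T, I) = sqrt(5 + 6) = sqrt(11))
q(5, w(u, 6))**3 = (sqrt(11))**3 = 11*sqrt(11)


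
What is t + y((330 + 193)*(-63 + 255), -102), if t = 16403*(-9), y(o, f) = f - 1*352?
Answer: -148081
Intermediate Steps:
y(o, f) = -352 + f (y(o, f) = f - 352 = -352 + f)
t = -147627
t + y((330 + 193)*(-63 + 255), -102) = -147627 + (-352 - 102) = -147627 - 454 = -148081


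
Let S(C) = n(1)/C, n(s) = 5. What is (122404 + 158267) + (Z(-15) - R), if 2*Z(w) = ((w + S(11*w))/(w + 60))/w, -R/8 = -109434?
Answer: -13249192027/22275 ≈ -5.9480e+5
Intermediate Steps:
R = 875472 (R = -8*(-109434) = 875472)
S(C) = 5/C
Z(w) = (w + 5/(11*w))/(2*w*(60 + w)) (Z(w) = (((w + 5/((11*w)))/(w + 60))/w)/2 = (((w + 5*(1/(11*w)))/(60 + w))/w)/2 = (((w + 5/(11*w))/(60 + w))/w)/2 = ((w + 5/(11*w))/(w*(60 + w)))/2 = (w + 5/(11*w))/(2*w*(60 + w)))
(122404 + 158267) + (Z(-15) - R) = (122404 + 158267) + ((1/22)*(5 + 11*(-15)²)/((-15)²*(60 - 15)) - 1*875472) = 280671 + ((1/22)*(1/225)*(5 + 11*225)/45 - 875472) = 280671 + ((1/22)*(1/225)*(1/45)*(5 + 2475) - 875472) = 280671 + ((1/22)*(1/225)*(1/45)*2480 - 875472) = 280671 + (248/22275 - 875472) = 280671 - 19501138552/22275 = -13249192027/22275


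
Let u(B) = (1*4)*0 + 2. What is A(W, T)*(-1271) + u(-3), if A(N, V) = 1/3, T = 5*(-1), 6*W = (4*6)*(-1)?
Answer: -1265/3 ≈ -421.67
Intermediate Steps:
W = -4 (W = ((4*6)*(-1))/6 = (24*(-1))/6 = (⅙)*(-24) = -4)
T = -5
u(B) = 2 (u(B) = 4*0 + 2 = 0 + 2 = 2)
A(N, V) = ⅓
A(W, T)*(-1271) + u(-3) = (⅓)*(-1271) + 2 = -1271/3 + 2 = -1265/3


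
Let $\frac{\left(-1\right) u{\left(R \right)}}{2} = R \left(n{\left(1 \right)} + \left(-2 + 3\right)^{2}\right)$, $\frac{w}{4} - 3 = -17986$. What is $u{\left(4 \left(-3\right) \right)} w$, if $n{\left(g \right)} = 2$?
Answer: $-5179104$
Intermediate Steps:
$w = -71932$ ($w = 12 + 4 \left(-17986\right) = 12 - 71944 = -71932$)
$u{\left(R \right)} = - 6 R$ ($u{\left(R \right)} = - 2 R \left(2 + \left(-2 + 3\right)^{2}\right) = - 2 R \left(2 + 1^{2}\right) = - 2 R \left(2 + 1\right) = - 2 R 3 = - 2 \cdot 3 R = - 6 R$)
$u{\left(4 \left(-3\right) \right)} w = - 6 \cdot 4 \left(-3\right) \left(-71932\right) = \left(-6\right) \left(-12\right) \left(-71932\right) = 72 \left(-71932\right) = -5179104$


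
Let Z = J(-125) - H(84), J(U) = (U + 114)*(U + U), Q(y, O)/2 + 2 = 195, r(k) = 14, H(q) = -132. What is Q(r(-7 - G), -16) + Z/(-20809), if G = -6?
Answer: 8029392/20809 ≈ 385.86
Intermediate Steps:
Q(y, O) = 386 (Q(y, O) = -4 + 2*195 = -4 + 390 = 386)
J(U) = 2*U*(114 + U) (J(U) = (114 + U)*(2*U) = 2*U*(114 + U))
Z = 2882 (Z = 2*(-125)*(114 - 125) - 1*(-132) = 2*(-125)*(-11) + 132 = 2750 + 132 = 2882)
Q(r(-7 - G), -16) + Z/(-20809) = 386 + 2882/(-20809) = 386 + 2882*(-1/20809) = 386 - 2882/20809 = 8029392/20809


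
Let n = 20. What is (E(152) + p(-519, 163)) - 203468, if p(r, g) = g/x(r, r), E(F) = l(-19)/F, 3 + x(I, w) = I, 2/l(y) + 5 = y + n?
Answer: -16143990029/79344 ≈ -2.0347e+5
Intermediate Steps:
l(y) = 2/(15 + y) (l(y) = 2/(-5 + (y + 20)) = 2/(-5 + (20 + y)) = 2/(15 + y))
x(I, w) = -3 + I
E(F) = -1/(2*F) (E(F) = (2/(15 - 19))/F = (2/(-4))/F = (2*(-¼))/F = -1/(2*F))
p(r, g) = g/(-3 + r)
(E(152) + p(-519, 163)) - 203468 = (-½/152 + 163/(-3 - 519)) - 203468 = (-½*1/152 + 163/(-522)) - 203468 = (-1/304 + 163*(-1/522)) - 203468 = (-1/304 - 163/522) - 203468 = -25037/79344 - 203468 = -16143990029/79344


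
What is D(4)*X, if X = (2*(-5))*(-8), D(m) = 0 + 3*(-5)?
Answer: -1200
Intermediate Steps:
D(m) = -15 (D(m) = 0 - 15 = -15)
X = 80 (X = -10*(-8) = 80)
D(4)*X = -15*80 = -1200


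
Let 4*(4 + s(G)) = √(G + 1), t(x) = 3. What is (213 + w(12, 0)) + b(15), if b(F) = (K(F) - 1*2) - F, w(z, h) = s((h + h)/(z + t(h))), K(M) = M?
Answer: 829/4 ≈ 207.25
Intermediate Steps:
s(G) = -4 + √(1 + G)/4 (s(G) = -4 + √(G + 1)/4 = -4 + √(1 + G)/4)
w(z, h) = -4 + √(1 + 2*h/(3 + z))/4 (w(z, h) = -4 + √(1 + (h + h)/(z + 3))/4 = -4 + √(1 + (2*h)/(3 + z))/4 = -4 + √(1 + 2*h/(3 + z))/4)
b(F) = -2 (b(F) = (F - 1*2) - F = (F - 2) - F = (-2 + F) - F = -2)
(213 + w(12, 0)) + b(15) = (213 + (-4 + √((3 + 12 + 2*0)/(3 + 12))/4)) - 2 = (213 + (-4 + √((3 + 12 + 0)/15)/4)) - 2 = (213 + (-4 + √((1/15)*15)/4)) - 2 = (213 + (-4 + √1/4)) - 2 = (213 + (-4 + (¼)*1)) - 2 = (213 + (-4 + ¼)) - 2 = (213 - 15/4) - 2 = 837/4 - 2 = 829/4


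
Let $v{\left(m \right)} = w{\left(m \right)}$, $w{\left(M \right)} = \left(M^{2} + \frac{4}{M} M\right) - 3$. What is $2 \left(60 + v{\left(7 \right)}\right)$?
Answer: $220$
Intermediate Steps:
$w{\left(M \right)} = 1 + M^{2}$ ($w{\left(M \right)} = \left(M^{2} + 4\right) - 3 = \left(4 + M^{2}\right) - 3 = 1 + M^{2}$)
$v{\left(m \right)} = 1 + m^{2}$
$2 \left(60 + v{\left(7 \right)}\right) = 2 \left(60 + \left(1 + 7^{2}\right)\right) = 2 \left(60 + \left(1 + 49\right)\right) = 2 \left(60 + 50\right) = 2 \cdot 110 = 220$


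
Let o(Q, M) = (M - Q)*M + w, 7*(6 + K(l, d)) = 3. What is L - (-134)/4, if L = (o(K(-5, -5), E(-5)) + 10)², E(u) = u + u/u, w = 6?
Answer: 12531/98 ≈ 127.87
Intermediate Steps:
K(l, d) = -39/7 (K(l, d) = -6 + (⅐)*3 = -6 + 3/7 = -39/7)
E(u) = 1 + u (E(u) = u + 1 = 1 + u)
o(Q, M) = 6 + M*(M - Q) (o(Q, M) = (M - Q)*M + 6 = M*(M - Q) + 6 = 6 + M*(M - Q))
L = 4624/49 (L = ((6 + (1 - 5)² - 1*(1 - 5)*(-39/7)) + 10)² = ((6 + (-4)² - 1*(-4)*(-39/7)) + 10)² = ((6 + 16 - 156/7) + 10)² = (-2/7 + 10)² = (68/7)² = 4624/49 ≈ 94.367)
L - (-134)/4 = 4624/49 - (-134)/4 = 4624/49 - 1*(-67/2) = 4624/49 + 67/2 = 12531/98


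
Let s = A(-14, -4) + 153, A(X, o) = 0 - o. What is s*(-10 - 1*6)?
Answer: -2512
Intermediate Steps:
A(X, o) = -o
s = 157 (s = -1*(-4) + 153 = 4 + 153 = 157)
s*(-10 - 1*6) = 157*(-10 - 1*6) = 157*(-10 - 6) = 157*(-16) = -2512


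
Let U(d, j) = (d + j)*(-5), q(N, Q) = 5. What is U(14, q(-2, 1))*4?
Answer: -380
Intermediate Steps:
U(d, j) = -5*d - 5*j
U(14, q(-2, 1))*4 = (-5*14 - 5*5)*4 = (-70 - 25)*4 = -95*4 = -380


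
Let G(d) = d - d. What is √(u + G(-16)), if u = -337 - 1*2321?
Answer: I*√2658 ≈ 51.556*I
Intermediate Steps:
G(d) = 0
u = -2658 (u = -337 - 2321 = -2658)
√(u + G(-16)) = √(-2658 + 0) = √(-2658) = I*√2658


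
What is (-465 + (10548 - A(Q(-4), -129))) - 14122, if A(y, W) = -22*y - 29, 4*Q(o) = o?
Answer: -4032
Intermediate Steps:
Q(o) = o/4
A(y, W) = -29 - 22*y
(-465 + (10548 - A(Q(-4), -129))) - 14122 = (-465 + (10548 - (-29 - 11*(-4)/2))) - 14122 = (-465 + (10548 - (-29 - 22*(-1)))) - 14122 = (-465 + (10548 - (-29 + 22))) - 14122 = (-465 + (10548 - 1*(-7))) - 14122 = (-465 + (10548 + 7)) - 14122 = (-465 + 10555) - 14122 = 10090 - 14122 = -4032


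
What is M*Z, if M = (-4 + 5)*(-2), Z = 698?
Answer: -1396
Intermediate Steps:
M = -2 (M = 1*(-2) = -2)
M*Z = -2*698 = -1396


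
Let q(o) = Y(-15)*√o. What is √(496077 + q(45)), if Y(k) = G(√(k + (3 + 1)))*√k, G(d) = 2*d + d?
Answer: √(496077 - 45*√33) ≈ 704.14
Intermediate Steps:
G(d) = 3*d
Y(k) = 3*√k*√(4 + k) (Y(k) = (3*√(k + (3 + 1)))*√k = (3*√(k + 4))*√k = (3*√(4 + k))*√k = 3*√k*√(4 + k))
q(o) = -3*√165*√o (q(o) = (3*√(-15)*√(4 - 15))*√o = (3*(I*√15)*√(-11))*√o = (3*(I*√15)*(I*√11))*√o = (-3*√165)*√o = -3*√165*√o)
√(496077 + q(45)) = √(496077 - 3*√165*√45) = √(496077 - 3*√165*3*√5) = √(496077 - 45*√33)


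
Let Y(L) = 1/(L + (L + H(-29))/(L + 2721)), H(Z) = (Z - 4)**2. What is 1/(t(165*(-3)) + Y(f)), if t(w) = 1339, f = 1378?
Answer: 5650889/7566544470 ≈ 0.00074683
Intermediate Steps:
H(Z) = (-4 + Z)**2
Y(L) = 1/(L + (1089 + L)/(2721 + L)) (Y(L) = 1/(L + (L + (-4 - 29)**2)/(L + 2721)) = 1/(L + (L + (-33)**2)/(2721 + L)) = 1/(L + (L + 1089)/(2721 + L)) = 1/(L + (1089 + L)/(2721 + L)))
1/(t(165*(-3)) + Y(f)) = 1/(1339 + (2721 + 1378)/(1089 + 1378**2 + 2722*1378)) = 1/(1339 + 4099/(1089 + 1898884 + 3750916)) = 1/(1339 + 4099/5650889) = 1/(7566544470/5650889) = 5650889/7566544470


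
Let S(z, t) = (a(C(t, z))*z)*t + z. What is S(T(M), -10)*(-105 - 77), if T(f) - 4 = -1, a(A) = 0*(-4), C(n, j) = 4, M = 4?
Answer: -546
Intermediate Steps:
a(A) = 0
T(f) = 3 (T(f) = 4 - 1 = 3)
S(z, t) = z (S(z, t) = (0*z)*t + z = 0*t + z = 0 + z = z)
S(T(M), -10)*(-105 - 77) = 3*(-105 - 77) = 3*(-182) = -546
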